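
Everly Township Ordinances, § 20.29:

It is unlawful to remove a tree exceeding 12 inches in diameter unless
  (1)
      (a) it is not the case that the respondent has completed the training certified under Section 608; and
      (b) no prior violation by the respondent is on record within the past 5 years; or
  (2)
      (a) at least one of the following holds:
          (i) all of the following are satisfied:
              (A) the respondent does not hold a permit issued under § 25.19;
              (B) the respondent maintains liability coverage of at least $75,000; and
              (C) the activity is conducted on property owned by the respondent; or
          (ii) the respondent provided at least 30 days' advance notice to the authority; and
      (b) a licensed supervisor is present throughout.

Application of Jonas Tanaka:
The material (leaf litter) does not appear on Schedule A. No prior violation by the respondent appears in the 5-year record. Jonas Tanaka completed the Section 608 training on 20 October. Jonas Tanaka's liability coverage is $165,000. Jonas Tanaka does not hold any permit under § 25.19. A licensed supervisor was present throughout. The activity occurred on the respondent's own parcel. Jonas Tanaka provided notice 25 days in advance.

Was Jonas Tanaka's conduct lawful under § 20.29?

Yes — lawful.

(a) not (training certified) — not satisfied.
(b) no prior violation — satisfied.
So (1) is not satisfied (F AND T).
(A) not (holds permit) — holds.
(B) coverage ≥ $75,000 — holds.
(C) own property — holds.
(i) = T AND T AND T = true.
(ii) ≥30 days' notice — not met.
(a) = T OR F = true.
(b) supervisor present — holds.
(2): T AND T → true.
Overall: F OR T → true.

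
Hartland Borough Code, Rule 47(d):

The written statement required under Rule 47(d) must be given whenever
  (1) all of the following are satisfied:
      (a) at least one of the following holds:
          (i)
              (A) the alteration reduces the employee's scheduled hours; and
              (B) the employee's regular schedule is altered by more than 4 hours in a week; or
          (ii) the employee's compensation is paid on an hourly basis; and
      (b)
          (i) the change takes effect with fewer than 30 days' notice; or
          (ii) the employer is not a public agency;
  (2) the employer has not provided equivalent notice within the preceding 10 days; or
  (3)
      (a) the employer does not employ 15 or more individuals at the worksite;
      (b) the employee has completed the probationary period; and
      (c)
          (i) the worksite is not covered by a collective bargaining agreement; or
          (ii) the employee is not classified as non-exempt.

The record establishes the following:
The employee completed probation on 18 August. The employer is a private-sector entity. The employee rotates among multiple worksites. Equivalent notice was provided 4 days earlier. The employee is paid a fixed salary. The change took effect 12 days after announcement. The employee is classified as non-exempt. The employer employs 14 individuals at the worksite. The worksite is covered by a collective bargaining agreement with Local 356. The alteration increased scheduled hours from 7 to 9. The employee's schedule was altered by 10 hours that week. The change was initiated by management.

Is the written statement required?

(A) hours reduced — fails.
(B) schedule shift > 4h — satisfied.
(i): F AND T → false.
(ii) hourly-paid — not satisfied.
So (a) is not satisfied (F OR F).
(i) < 30 days' notice — holds.
(ii) not (public agency) — satisfied.
(b) = T OR T = true.
(1): F AND T → false.
(2) no recent notice — not met.
(a) not (≥ 15 at site) — holds.
(b) past probation — holds.
(i) no CBA — not satisfied.
(ii) not (non-exempt) — not satisfied.
(c) = F OR F = false.
(3) = T AND T AND F = false.
Overall: F OR F OR F → false.

No — not required.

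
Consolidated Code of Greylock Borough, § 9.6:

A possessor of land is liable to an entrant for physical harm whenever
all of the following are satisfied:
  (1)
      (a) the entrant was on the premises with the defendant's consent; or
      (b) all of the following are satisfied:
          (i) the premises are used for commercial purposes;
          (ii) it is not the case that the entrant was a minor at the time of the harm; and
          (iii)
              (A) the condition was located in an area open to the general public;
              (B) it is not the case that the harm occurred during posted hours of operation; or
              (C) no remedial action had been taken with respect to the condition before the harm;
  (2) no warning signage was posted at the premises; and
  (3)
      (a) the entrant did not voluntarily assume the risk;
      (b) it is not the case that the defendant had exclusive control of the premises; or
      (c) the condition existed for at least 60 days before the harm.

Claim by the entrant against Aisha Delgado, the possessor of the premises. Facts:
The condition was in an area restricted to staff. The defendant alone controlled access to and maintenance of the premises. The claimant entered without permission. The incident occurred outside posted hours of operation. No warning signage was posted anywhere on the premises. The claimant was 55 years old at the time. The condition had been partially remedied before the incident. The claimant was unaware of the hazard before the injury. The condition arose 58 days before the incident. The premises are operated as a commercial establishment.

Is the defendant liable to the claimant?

(a) consent to enter — fails.
(i) commercial use — satisfied.
(ii) not (entrant a minor) — met.
(A) public area — fails.
(B) not (during posted hours) — met.
(C) no remedial action — fails.
(iii): F OR T OR F → true.
So (b) is satisfied (T AND T AND T).
(1): F OR T → true.
(2) no signage posted — met.
(a) no assumed risk — satisfied.
(b) not (exclusive control) — not satisfied.
(c) condition ≥60 days old — not met.
(3) = T OR F OR F = true.
Overall = T AND T AND T = true.

Yes — liable.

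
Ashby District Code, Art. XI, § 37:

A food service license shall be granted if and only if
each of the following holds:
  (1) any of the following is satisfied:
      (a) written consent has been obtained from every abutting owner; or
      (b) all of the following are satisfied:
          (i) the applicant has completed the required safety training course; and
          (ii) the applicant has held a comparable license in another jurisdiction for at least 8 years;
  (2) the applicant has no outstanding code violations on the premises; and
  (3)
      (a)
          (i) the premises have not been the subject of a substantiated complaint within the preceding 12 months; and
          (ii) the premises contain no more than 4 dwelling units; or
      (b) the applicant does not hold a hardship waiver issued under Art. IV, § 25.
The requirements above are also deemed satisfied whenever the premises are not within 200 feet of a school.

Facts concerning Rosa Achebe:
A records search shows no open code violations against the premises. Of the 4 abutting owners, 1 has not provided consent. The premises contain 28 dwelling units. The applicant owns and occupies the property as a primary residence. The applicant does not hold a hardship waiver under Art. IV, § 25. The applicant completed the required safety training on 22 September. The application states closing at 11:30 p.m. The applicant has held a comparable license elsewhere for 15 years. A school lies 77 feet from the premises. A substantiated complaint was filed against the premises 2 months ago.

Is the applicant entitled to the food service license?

(a) all abutters consent — fails.
(i) safety training — satisfied.
(ii) prior license ≥ 8 yr — met.
(b) = T AND T = true.
So (1) is satisfied (F OR T).
(2) no code violations — satisfied.
(i) no complaint in 12 mo. — not satisfied.
(ii) ≤ 4 units — fails.
So (a) is not satisfied (F AND F).
(b) not (hardship waiver) — satisfied.
So (3) is satisfied (F OR T).
Overall: T AND T AND T → true.
Exception (≥200 ft from school) — not satisfied.
Result: main true OR exception false → true.

Yes — granted.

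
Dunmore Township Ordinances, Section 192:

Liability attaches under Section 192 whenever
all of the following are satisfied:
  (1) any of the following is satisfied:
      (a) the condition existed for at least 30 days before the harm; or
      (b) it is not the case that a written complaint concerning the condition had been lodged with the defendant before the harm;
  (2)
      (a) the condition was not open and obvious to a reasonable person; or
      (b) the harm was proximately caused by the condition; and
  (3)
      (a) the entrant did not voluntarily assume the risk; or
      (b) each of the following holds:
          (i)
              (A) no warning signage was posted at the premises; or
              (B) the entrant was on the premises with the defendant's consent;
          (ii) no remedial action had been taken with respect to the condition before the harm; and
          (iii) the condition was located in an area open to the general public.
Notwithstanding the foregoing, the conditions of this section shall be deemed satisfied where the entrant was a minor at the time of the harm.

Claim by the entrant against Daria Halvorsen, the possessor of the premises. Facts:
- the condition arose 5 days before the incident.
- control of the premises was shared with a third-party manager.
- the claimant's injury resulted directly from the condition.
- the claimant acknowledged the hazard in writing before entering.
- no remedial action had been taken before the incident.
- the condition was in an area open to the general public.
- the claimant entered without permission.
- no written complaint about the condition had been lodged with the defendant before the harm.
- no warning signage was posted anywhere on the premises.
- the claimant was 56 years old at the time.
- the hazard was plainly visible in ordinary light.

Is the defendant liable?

(a) condition ≥30 days old — not satisfied.
(b) not (complaint lodged) — holds.
(1) = F OR T = true.
(a) not open/obvious — not satisfied.
(b) proximate cause — met.
(2) = F OR T = true.
(a) no assumed risk — not met.
(A) no signage posted — satisfied.
(B) consent to enter — not satisfied.
(i) = T OR F = true.
(ii) no remedial action — met.
(iii) public area — met.
So (b) is satisfied (T AND T AND T).
(3): F OR T → true.
Overall: T AND T AND T → true.
Exception (entrant a minor) — not satisfied.
Result: main true OR exception false → true.

Yes — liable.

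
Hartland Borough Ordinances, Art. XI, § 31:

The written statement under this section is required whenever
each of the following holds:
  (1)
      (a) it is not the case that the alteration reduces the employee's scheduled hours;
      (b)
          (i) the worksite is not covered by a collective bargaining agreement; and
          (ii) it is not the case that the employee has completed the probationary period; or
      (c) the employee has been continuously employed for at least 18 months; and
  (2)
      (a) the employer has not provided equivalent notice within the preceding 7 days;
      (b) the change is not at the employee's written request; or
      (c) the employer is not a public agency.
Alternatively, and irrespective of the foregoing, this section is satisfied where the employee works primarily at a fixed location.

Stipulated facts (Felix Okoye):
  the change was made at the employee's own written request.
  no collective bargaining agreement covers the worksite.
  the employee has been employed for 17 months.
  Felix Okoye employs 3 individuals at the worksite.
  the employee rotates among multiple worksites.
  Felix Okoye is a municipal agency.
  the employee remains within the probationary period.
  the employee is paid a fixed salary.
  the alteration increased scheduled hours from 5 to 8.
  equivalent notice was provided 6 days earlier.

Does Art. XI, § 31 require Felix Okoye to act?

(a) not (hours reduced) — holds.
(i) no CBA — satisfied.
(ii) not (past probation) — met.
(b) = T AND T = true.
(c) tenure ≥ 18 mo. — not met.
So (1) is satisfied (T OR T OR F).
(a) no recent notice — fails.
(b) not employee-requested — fails.
(c) not (public agency) — not met.
(2): F OR F OR F → false.
So Overall is not satisfied (T AND F).
Exception (fixed location) — not satisfied.
Result: main false OR exception false → false.

No — not required.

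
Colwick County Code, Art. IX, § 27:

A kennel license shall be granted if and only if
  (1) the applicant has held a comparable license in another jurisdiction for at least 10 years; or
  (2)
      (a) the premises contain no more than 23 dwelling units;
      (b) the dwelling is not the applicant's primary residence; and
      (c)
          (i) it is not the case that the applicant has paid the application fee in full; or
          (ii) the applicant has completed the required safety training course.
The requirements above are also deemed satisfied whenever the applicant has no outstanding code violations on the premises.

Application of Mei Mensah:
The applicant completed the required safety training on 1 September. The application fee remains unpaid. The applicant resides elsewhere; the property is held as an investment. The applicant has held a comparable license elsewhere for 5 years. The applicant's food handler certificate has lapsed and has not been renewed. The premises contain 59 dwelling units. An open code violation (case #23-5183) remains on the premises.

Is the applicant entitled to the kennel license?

No — denied.

(1) prior license ≥ 10 yr — fails.
(a) ≤ 23 units — not met.
(b) not (primary residence) — satisfied.
(i) not (fee paid) — satisfied.
(ii) safety training — satisfied.
(c) = T OR T = true.
(2): F AND T AND T → false.
Overall = F OR F = false.
Exception (no code violations) — not satisfied.
Result: main false OR exception false → false.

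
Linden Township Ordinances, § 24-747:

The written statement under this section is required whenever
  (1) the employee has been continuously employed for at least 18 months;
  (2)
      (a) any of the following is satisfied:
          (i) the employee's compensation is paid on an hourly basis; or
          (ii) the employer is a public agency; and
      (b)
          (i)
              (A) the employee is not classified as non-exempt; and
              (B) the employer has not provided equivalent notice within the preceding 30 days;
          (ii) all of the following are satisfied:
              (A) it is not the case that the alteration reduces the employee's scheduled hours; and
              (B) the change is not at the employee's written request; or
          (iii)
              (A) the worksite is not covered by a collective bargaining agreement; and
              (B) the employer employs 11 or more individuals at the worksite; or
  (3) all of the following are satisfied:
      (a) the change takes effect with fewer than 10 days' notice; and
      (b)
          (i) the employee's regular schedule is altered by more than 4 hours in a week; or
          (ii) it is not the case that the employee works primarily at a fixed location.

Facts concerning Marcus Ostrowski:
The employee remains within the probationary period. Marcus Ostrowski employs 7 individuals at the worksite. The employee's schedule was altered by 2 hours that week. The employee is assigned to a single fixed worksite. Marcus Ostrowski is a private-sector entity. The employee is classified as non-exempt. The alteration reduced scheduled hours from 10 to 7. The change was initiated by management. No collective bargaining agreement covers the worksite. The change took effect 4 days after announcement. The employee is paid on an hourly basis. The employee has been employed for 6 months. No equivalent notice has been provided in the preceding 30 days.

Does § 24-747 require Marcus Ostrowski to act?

No — not required.

(1) tenure ≥ 18 mo. — not met.
(i) hourly-paid — satisfied.
(ii) public agency — fails.
(a) = T OR F = true.
(A) not (non-exempt) — fails.
(B) no recent notice — holds.
(i): F AND T → false.
(A) not (hours reduced) — fails.
(B) not employee-requested — met.
(ii) = F AND T = false.
(A) no CBA — holds.
(B) ≥ 11 at site — not met.
(iii) = T AND F = false.
(b): F OR F OR F → false.
(2) = T AND F = false.
(a) < 10 days' notice — satisfied.
(i) schedule shift > 4h — not met.
(ii) not (fixed location) — fails.
(b): F OR F → false.
(3) = T AND F = false.
So Overall is not satisfied (F OR F OR F).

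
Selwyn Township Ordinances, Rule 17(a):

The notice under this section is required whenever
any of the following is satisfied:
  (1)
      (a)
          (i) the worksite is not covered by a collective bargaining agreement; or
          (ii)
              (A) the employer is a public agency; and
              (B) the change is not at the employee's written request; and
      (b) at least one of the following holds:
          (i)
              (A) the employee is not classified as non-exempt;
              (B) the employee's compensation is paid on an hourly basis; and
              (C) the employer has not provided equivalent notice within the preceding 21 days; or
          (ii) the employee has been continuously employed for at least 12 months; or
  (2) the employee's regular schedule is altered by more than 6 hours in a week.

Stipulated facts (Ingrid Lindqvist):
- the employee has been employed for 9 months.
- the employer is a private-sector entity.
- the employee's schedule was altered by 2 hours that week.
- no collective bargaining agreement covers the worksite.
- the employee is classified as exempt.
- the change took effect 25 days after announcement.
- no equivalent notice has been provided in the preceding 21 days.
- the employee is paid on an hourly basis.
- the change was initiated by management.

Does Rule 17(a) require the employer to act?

Yes — required.

(i) no CBA — holds.
(A) public agency — not satisfied.
(B) not employee-requested — satisfied.
(ii) = F AND T = false.
(a): T OR F → true.
(A) not (non-exempt) — satisfied.
(B) hourly-paid — holds.
(C) no recent notice — met.
(i) = T AND T AND T = true.
(ii) tenure ≥ 12 mo. — not met.
(b): T OR F → true.
(1): T AND T → true.
(2) schedule shift > 6h — not satisfied.
Overall: T OR F → true.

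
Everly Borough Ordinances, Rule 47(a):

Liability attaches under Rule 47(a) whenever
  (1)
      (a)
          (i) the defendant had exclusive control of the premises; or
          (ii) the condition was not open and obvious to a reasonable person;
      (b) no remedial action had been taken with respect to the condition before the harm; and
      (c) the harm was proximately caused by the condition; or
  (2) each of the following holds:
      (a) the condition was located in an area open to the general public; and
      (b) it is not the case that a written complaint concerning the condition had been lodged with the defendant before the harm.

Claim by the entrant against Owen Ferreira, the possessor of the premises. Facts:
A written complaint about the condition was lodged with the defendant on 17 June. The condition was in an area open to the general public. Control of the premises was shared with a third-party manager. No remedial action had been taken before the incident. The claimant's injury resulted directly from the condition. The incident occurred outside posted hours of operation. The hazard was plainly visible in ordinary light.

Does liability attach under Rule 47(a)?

No — not liable.

(i) exclusive control — fails.
(ii) not open/obvious — fails.
So (a) is not satisfied (F OR F).
(b) no remedial action — holds.
(c) proximate cause — met.
So (1) is not satisfied (F AND T AND T).
(a) public area — met.
(b) not (complaint lodged) — not satisfied.
(2) = T AND F = false.
Overall = F OR F = false.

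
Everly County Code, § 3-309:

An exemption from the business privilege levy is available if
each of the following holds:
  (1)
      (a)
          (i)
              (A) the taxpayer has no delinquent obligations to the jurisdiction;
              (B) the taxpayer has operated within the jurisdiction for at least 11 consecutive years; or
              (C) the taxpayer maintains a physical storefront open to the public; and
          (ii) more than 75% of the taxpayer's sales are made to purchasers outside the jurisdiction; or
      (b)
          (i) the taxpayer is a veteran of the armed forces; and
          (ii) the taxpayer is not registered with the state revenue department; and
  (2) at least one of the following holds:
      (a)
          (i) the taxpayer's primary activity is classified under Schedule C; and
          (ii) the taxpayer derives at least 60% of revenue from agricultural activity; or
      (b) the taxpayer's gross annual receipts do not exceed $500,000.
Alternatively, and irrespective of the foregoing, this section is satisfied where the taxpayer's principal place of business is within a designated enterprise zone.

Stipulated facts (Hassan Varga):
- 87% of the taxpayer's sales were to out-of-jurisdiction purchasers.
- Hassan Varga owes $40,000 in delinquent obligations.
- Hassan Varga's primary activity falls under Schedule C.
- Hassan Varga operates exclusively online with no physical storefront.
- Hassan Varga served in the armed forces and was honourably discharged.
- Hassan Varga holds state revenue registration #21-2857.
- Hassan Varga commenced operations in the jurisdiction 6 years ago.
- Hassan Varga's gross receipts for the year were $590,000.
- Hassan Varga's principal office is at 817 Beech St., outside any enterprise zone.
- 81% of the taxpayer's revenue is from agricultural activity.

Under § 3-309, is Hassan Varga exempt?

No — not exempt.

(A) no delinquency — not satisfied.
(B) ≥ 11 yrs in jurisdiction — fails.
(C) has storefront — fails.
(i) = F OR F OR F = false.
(ii) >75% out-of-jur. sales — satisfied.
(a) = F AND T = false.
(i) veteran — satisfied.
(ii) not (state-registered) — fails.
(b) = T AND F = false.
(1) = F OR F = false.
(i) Schedule C activity — satisfied.
(ii) ≥60% agricultural — met.
So (a) is satisfied (T AND T).
(b) receipts ≤ $500,000 — not satisfied.
So (2) is satisfied (T OR F).
So Overall is not satisfied (F AND T).
Exception (in enterprise zone) — not satisfied.
Result: main false OR exception false → false.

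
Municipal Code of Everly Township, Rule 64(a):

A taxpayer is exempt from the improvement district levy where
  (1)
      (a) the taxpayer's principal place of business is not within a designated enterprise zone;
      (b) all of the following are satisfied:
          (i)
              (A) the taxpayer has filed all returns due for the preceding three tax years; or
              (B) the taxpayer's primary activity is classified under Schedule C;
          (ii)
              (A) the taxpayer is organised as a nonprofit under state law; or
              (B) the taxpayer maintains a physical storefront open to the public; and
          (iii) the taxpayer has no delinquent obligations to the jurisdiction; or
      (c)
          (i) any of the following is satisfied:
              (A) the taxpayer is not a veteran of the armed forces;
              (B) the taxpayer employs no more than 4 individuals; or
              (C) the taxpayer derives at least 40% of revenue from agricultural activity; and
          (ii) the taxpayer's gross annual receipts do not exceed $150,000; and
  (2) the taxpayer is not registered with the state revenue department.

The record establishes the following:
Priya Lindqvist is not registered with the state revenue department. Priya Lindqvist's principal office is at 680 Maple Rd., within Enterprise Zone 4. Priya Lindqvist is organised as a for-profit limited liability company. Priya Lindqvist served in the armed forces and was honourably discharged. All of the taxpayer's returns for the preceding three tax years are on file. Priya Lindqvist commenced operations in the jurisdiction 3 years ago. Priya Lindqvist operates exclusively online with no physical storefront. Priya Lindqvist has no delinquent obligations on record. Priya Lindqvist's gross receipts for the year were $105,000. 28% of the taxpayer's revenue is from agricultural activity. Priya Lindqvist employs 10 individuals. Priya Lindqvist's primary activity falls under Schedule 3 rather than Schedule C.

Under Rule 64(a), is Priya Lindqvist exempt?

(a) not (in enterprise zone) — not met.
(A) returns current — satisfied.
(B) Schedule C activity — fails.
(i) = T OR F = true.
(A) nonprofit — fails.
(B) has storefront — not met.
So (ii) is not satisfied (F OR F).
(iii) no delinquency — met.
So (b) is not satisfied (T AND F AND T).
(A) not (veteran) — fails.
(B) ≤ 4 employees — fails.
(C) ≥40% agricultural — fails.
(i) = F OR F OR F = false.
(ii) receipts ≤ $150,000 — satisfied.
(c): F AND T → false.
(1) = F OR F OR F = false.
(2) not (state-registered) — satisfied.
Overall: F AND T → false.

No — not exempt.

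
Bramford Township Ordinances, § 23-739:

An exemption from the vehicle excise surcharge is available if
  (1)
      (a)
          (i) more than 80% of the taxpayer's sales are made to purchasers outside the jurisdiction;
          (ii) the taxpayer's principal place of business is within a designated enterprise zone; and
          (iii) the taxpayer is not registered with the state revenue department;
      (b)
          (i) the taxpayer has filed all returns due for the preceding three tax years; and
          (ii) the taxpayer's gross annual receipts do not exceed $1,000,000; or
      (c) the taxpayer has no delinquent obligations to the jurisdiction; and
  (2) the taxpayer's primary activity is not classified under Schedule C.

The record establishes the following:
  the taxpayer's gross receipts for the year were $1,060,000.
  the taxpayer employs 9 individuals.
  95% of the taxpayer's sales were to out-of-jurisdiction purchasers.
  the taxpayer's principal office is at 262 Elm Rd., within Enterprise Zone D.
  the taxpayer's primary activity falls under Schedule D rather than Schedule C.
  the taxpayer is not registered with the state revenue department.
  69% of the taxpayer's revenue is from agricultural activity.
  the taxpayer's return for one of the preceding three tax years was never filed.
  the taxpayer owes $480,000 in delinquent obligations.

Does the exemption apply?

Yes — exempt.

(i) >80% out-of-jur. sales — met.
(ii) in enterprise zone — met.
(iii) not (state-registered) — met.
(a) = T AND T AND T = true.
(i) returns current — not satisfied.
(ii) receipts ≤ $1,000,000 — not satisfied.
So (b) is not satisfied (F AND F).
(c) no delinquency — fails.
(1): T OR F OR F → true.
(2) not (Schedule C activity) — satisfied.
So Overall is satisfied (T AND T).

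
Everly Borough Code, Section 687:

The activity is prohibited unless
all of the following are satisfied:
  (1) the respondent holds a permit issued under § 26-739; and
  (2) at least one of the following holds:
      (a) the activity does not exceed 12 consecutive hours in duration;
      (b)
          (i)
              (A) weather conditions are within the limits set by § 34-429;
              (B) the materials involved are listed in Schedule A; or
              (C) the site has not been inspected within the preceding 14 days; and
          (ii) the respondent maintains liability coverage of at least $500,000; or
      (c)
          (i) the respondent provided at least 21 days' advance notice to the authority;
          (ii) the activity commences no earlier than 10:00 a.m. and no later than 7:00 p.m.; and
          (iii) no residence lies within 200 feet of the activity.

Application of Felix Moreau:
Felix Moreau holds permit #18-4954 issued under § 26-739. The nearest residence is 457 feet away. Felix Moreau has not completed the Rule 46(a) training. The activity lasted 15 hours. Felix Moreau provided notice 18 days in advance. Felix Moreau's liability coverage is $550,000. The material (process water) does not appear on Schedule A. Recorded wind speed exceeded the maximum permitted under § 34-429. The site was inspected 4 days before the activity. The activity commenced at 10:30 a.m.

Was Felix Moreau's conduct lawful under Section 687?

(1) holds permit — satisfied.
(a) ≤ 12 hrs duration — fails.
(A) weather ok — not met.
(B) Schedule A material — not met.
(C) not (site inspected) — not met.
So (i) is not satisfied (F OR F OR F).
(ii) coverage ≥ $500,000 — satisfied.
So (b) is not satisfied (F AND T).
(i) ≥21 days' notice — not met.
(ii) start within hours — satisfied.
(iii) no residence in 200 ft — satisfied.
So (c) is not satisfied (F AND T AND T).
(2): F OR F OR F → false.
So Overall is not satisfied (T AND F).

No — unlawful.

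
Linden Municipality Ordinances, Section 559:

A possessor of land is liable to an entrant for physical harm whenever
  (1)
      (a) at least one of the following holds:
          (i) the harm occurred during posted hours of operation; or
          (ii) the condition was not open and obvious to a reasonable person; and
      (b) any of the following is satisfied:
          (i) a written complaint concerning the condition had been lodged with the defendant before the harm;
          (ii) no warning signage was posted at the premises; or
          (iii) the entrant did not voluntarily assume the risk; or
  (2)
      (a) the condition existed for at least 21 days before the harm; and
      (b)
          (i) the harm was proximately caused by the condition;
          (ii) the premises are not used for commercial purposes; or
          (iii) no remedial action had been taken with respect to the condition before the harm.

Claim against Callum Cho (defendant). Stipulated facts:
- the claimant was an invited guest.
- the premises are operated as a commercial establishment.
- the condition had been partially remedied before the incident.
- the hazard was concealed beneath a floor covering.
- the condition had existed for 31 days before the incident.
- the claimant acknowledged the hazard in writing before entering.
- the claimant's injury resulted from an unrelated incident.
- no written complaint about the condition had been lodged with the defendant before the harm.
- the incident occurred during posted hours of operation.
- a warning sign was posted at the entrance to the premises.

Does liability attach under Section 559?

(i) during posted hours — met.
(ii) not open/obvious — satisfied.
(a): T OR T → true.
(i) complaint lodged — not satisfied.
(ii) no signage posted — not met.
(iii) no assumed risk — fails.
(b): F OR F OR F → false.
So (1) is not satisfied (T AND F).
(a) condition ≥21 days old — satisfied.
(i) proximate cause — not met.
(ii) not (commercial use) — not satisfied.
(iii) no remedial action — not satisfied.
(b): F OR F OR F → false.
(2): T AND F → false.
Overall: F OR F → false.

No — not liable.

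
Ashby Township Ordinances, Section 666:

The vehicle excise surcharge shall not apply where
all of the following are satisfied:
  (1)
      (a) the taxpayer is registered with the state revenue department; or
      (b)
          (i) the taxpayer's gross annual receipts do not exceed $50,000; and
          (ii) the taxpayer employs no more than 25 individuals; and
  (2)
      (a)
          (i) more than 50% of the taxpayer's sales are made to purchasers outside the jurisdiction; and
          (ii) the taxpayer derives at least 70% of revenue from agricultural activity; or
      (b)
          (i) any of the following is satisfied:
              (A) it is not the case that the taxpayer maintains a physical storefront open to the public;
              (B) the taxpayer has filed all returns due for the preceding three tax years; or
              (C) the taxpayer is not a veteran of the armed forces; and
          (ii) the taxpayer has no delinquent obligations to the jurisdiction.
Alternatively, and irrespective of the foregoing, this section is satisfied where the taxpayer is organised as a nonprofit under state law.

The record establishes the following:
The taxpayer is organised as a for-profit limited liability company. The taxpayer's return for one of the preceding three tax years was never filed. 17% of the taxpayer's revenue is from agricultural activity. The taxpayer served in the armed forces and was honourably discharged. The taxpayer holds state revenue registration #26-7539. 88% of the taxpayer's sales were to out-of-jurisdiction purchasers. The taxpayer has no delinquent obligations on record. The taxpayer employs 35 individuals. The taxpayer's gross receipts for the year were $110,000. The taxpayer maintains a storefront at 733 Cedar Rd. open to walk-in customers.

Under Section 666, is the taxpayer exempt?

(a) state-registered — holds.
(i) receipts ≤ $50,000 — not satisfied.
(ii) ≤ 25 employees — not met.
(b): F AND F → false.
(1) = T OR F = true.
(i) >50% out-of-jur. sales — holds.
(ii) ≥70% agricultural — fails.
So (a) is not satisfied (T AND F).
(A) not (has storefront) — not met.
(B) returns current — not satisfied.
(C) not (veteran) — not met.
(i): F OR F OR F → false.
(ii) no delinquency — satisfied.
(b) = F AND T = false.
(2): F OR F → false.
Overall: T AND F → false.
Exception (nonprofit) — not satisfied.
Result: main false OR exception false → false.

No — not exempt.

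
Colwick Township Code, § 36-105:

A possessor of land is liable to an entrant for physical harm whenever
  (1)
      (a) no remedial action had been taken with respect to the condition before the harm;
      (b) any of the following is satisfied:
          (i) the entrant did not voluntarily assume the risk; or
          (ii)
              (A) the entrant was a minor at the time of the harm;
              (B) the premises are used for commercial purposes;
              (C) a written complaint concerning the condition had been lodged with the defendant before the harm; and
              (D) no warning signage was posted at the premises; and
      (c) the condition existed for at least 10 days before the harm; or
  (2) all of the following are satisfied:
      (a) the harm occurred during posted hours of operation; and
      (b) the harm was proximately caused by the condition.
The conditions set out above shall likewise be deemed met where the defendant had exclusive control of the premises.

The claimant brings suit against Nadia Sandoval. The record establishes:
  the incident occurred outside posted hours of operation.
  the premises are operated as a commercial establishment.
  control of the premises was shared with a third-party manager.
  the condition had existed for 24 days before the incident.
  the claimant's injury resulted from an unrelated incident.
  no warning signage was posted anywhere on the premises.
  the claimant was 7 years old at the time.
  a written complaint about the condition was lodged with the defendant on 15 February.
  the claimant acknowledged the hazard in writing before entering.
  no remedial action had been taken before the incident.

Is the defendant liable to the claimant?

(a) no remedial action — holds.
(i) no assumed risk — fails.
(A) entrant a minor — holds.
(B) commercial use — met.
(C) complaint lodged — holds.
(D) no signage posted — holds.
(ii) = T AND T AND T AND T = true.
So (b) is satisfied (F OR T).
(c) condition ≥10 days old — met.
(1): T AND T AND T → true.
(a) during posted hours — not met.
(b) proximate cause — not satisfied.
(2): F AND F → false.
Overall: T OR F → true.
Exception (exclusive control) — not satisfied.
Result: main true OR exception false → true.

Yes — liable.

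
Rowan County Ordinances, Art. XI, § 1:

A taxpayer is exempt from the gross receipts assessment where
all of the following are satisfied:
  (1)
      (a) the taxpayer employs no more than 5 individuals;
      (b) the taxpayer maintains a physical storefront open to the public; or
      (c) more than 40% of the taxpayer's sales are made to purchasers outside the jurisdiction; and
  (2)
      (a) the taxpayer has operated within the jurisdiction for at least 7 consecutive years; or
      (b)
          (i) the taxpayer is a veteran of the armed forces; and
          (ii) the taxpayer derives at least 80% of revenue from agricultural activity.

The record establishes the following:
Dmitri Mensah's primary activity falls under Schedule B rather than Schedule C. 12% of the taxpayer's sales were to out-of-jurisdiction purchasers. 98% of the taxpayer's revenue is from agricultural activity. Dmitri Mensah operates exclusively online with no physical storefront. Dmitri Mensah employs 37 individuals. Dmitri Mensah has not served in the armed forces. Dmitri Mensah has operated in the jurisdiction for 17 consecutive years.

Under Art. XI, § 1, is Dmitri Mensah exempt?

(a) ≤ 5 employees — not met.
(b) has storefront — not met.
(c) >40% out-of-jur. sales — not satisfied.
So (1) is not satisfied (F OR F OR F).
(a) ≥ 7 yrs in jurisdiction — holds.
(i) veteran — fails.
(ii) ≥80% agricultural — satisfied.
(b): F AND T → false.
So (2) is satisfied (T OR F).
Overall = F AND T = false.

No — not exempt.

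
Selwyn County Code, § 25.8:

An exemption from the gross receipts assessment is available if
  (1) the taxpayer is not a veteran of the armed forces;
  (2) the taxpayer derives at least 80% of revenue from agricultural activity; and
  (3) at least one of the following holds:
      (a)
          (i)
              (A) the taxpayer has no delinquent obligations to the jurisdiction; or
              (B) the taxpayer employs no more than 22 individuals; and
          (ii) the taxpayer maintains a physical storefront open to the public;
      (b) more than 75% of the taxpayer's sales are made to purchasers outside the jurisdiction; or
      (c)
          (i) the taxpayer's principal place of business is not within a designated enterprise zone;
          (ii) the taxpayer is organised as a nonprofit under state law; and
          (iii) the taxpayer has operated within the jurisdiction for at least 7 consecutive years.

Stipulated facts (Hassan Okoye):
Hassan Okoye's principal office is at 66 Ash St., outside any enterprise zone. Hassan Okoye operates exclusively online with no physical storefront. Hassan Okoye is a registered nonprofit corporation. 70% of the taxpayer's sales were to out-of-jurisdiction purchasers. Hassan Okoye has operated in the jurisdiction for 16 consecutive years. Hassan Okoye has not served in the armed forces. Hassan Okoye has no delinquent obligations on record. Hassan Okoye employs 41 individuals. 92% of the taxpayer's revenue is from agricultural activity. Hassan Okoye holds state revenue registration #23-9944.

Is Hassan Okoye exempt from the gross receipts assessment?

Yes — exempt.

(1) not (veteran) — holds.
(2) ≥80% agricultural — satisfied.
(A) no delinquency — met.
(B) ≤ 22 employees — fails.
So (i) is satisfied (T OR F).
(ii) has storefront — not met.
(a) = T AND F = false.
(b) >75% out-of-jur. sales — not satisfied.
(i) not (in enterprise zone) — satisfied.
(ii) nonprofit — met.
(iii) ≥ 7 yrs in jurisdiction — satisfied.
So (c) is satisfied (T AND T AND T).
(3): F OR F OR T → true.
Overall = T AND T AND T = true.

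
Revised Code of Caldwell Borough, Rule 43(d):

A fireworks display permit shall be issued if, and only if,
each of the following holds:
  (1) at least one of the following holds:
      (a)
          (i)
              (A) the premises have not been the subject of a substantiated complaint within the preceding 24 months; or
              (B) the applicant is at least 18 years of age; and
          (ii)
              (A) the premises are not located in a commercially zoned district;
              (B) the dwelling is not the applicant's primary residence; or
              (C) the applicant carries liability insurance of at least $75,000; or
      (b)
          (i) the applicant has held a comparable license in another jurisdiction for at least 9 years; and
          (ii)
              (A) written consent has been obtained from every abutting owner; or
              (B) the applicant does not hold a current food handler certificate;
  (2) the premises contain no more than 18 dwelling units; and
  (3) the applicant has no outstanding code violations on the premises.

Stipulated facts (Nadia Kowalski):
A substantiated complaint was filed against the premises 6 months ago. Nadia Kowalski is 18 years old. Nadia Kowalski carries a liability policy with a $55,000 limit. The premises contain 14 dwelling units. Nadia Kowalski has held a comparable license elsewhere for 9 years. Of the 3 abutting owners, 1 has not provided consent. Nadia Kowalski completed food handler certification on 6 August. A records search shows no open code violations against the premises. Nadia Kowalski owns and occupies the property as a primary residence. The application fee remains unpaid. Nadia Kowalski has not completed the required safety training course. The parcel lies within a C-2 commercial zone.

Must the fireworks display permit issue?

(A) no complaint in 24 mo. — not met.
(B) age ≥ 18 — holds.
So (i) is satisfied (F OR T).
(A) not (commercially zoned) — not satisfied.
(B) not (primary residence) — fails.
(C) insurance ≥ $75,000 — not met.
(ii) = F OR F OR F = false.
(a) = T AND F = false.
(i) prior license ≥ 9 yr — met.
(A) all abutters consent — not met.
(B) not (food handler cert.) — fails.
(ii): F OR F → false.
(b): T AND F → false.
(1) = F OR F = false.
(2) ≤ 18 units — met.
(3) no code violations — satisfied.
Overall: F AND T AND T → false.

No — denied.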